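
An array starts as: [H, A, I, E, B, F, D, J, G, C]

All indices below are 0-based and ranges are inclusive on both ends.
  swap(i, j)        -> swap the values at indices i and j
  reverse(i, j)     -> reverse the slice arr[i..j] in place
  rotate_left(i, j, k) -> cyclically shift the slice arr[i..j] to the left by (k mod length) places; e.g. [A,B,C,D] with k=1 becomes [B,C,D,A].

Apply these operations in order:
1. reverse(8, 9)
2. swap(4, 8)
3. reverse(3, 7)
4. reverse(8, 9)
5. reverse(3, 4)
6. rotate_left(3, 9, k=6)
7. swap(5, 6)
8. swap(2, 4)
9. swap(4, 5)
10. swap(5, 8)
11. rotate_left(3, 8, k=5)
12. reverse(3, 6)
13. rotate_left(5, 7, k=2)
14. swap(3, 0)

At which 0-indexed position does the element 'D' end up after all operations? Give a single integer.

After 1 (reverse(8, 9)): [H, A, I, E, B, F, D, J, C, G]
After 2 (swap(4, 8)): [H, A, I, E, C, F, D, J, B, G]
After 3 (reverse(3, 7)): [H, A, I, J, D, F, C, E, B, G]
After 4 (reverse(8, 9)): [H, A, I, J, D, F, C, E, G, B]
After 5 (reverse(3, 4)): [H, A, I, D, J, F, C, E, G, B]
After 6 (rotate_left(3, 9, k=6)): [H, A, I, B, D, J, F, C, E, G]
After 7 (swap(5, 6)): [H, A, I, B, D, F, J, C, E, G]
After 8 (swap(2, 4)): [H, A, D, B, I, F, J, C, E, G]
After 9 (swap(4, 5)): [H, A, D, B, F, I, J, C, E, G]
After 10 (swap(5, 8)): [H, A, D, B, F, E, J, C, I, G]
After 11 (rotate_left(3, 8, k=5)): [H, A, D, I, B, F, E, J, C, G]
After 12 (reverse(3, 6)): [H, A, D, E, F, B, I, J, C, G]
After 13 (rotate_left(5, 7, k=2)): [H, A, D, E, F, J, B, I, C, G]
After 14 (swap(3, 0)): [E, A, D, H, F, J, B, I, C, G]

Answer: 2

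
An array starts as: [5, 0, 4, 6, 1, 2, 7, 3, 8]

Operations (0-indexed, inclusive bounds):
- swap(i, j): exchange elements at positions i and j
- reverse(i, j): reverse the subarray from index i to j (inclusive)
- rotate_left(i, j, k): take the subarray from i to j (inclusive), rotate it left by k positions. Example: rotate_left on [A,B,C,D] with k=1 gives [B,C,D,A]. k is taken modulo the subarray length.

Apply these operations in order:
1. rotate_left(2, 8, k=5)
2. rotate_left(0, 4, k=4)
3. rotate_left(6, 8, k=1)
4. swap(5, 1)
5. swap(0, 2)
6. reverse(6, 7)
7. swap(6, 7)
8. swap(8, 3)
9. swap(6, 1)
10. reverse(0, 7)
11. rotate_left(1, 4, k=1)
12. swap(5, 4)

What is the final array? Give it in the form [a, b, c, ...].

After 1 (rotate_left(2, 8, k=5)): [5, 0, 3, 8, 4, 6, 1, 2, 7]
After 2 (rotate_left(0, 4, k=4)): [4, 5, 0, 3, 8, 6, 1, 2, 7]
After 3 (rotate_left(6, 8, k=1)): [4, 5, 0, 3, 8, 6, 2, 7, 1]
After 4 (swap(5, 1)): [4, 6, 0, 3, 8, 5, 2, 7, 1]
After 5 (swap(0, 2)): [0, 6, 4, 3, 8, 5, 2, 7, 1]
After 6 (reverse(6, 7)): [0, 6, 4, 3, 8, 5, 7, 2, 1]
After 7 (swap(6, 7)): [0, 6, 4, 3, 8, 5, 2, 7, 1]
After 8 (swap(8, 3)): [0, 6, 4, 1, 8, 5, 2, 7, 3]
After 9 (swap(6, 1)): [0, 2, 4, 1, 8, 5, 6, 7, 3]
After 10 (reverse(0, 7)): [7, 6, 5, 8, 1, 4, 2, 0, 3]
After 11 (rotate_left(1, 4, k=1)): [7, 5, 8, 1, 6, 4, 2, 0, 3]
After 12 (swap(5, 4)): [7, 5, 8, 1, 4, 6, 2, 0, 3]

Answer: [7, 5, 8, 1, 4, 6, 2, 0, 3]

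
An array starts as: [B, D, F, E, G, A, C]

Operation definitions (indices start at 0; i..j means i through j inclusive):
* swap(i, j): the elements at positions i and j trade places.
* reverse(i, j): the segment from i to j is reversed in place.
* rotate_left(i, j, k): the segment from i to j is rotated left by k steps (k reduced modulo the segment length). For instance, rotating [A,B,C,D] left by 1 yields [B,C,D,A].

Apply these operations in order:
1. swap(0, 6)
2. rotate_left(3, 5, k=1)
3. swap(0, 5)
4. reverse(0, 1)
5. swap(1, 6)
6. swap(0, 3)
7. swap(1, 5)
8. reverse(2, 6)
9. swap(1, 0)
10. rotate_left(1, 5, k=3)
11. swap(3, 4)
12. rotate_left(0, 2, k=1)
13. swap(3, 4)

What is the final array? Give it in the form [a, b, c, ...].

After 1 (swap(0, 6)): [C, D, F, E, G, A, B]
After 2 (rotate_left(3, 5, k=1)): [C, D, F, G, A, E, B]
After 3 (swap(0, 5)): [E, D, F, G, A, C, B]
After 4 (reverse(0, 1)): [D, E, F, G, A, C, B]
After 5 (swap(1, 6)): [D, B, F, G, A, C, E]
After 6 (swap(0, 3)): [G, B, F, D, A, C, E]
After 7 (swap(1, 5)): [G, C, F, D, A, B, E]
After 8 (reverse(2, 6)): [G, C, E, B, A, D, F]
After 9 (swap(1, 0)): [C, G, E, B, A, D, F]
After 10 (rotate_left(1, 5, k=3)): [C, A, D, G, E, B, F]
After 11 (swap(3, 4)): [C, A, D, E, G, B, F]
After 12 (rotate_left(0, 2, k=1)): [A, D, C, E, G, B, F]
After 13 (swap(3, 4)): [A, D, C, G, E, B, F]

Answer: [A, D, C, G, E, B, F]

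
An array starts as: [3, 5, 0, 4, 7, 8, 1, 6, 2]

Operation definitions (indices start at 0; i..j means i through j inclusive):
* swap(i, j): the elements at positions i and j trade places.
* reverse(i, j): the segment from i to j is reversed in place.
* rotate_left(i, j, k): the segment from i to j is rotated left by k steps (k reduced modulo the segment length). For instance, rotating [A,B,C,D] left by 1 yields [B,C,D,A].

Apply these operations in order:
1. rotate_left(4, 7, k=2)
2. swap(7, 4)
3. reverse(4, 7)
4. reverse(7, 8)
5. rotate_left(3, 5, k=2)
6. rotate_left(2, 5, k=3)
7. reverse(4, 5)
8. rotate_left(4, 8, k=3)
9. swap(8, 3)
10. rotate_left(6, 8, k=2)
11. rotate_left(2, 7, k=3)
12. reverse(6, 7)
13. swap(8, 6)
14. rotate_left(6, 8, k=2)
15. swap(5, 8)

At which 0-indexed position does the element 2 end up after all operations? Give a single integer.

After 1 (rotate_left(4, 7, k=2)): [3, 5, 0, 4, 1, 6, 7, 8, 2]
After 2 (swap(7, 4)): [3, 5, 0, 4, 8, 6, 7, 1, 2]
After 3 (reverse(4, 7)): [3, 5, 0, 4, 1, 7, 6, 8, 2]
After 4 (reverse(7, 8)): [3, 5, 0, 4, 1, 7, 6, 2, 8]
After 5 (rotate_left(3, 5, k=2)): [3, 5, 0, 7, 4, 1, 6, 2, 8]
After 6 (rotate_left(2, 5, k=3)): [3, 5, 1, 0, 7, 4, 6, 2, 8]
After 7 (reverse(4, 5)): [3, 5, 1, 0, 4, 7, 6, 2, 8]
After 8 (rotate_left(4, 8, k=3)): [3, 5, 1, 0, 2, 8, 4, 7, 6]
After 9 (swap(8, 3)): [3, 5, 1, 6, 2, 8, 4, 7, 0]
After 10 (rotate_left(6, 8, k=2)): [3, 5, 1, 6, 2, 8, 0, 4, 7]
After 11 (rotate_left(2, 7, k=3)): [3, 5, 8, 0, 4, 1, 6, 2, 7]
After 12 (reverse(6, 7)): [3, 5, 8, 0, 4, 1, 2, 6, 7]
After 13 (swap(8, 6)): [3, 5, 8, 0, 4, 1, 7, 6, 2]
After 14 (rotate_left(6, 8, k=2)): [3, 5, 8, 0, 4, 1, 2, 7, 6]
After 15 (swap(5, 8)): [3, 5, 8, 0, 4, 6, 2, 7, 1]

Answer: 6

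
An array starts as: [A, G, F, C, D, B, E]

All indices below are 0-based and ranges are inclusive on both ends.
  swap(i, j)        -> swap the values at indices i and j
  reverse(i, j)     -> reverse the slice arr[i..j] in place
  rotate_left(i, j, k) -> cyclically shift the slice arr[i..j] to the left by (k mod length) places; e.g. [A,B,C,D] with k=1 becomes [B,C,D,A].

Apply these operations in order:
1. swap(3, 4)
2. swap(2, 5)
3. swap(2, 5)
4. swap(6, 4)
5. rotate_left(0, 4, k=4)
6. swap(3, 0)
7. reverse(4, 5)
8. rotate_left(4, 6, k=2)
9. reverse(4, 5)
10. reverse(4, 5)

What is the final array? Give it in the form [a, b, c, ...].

After 1 (swap(3, 4)): [A, G, F, D, C, B, E]
After 2 (swap(2, 5)): [A, G, B, D, C, F, E]
After 3 (swap(2, 5)): [A, G, F, D, C, B, E]
After 4 (swap(6, 4)): [A, G, F, D, E, B, C]
After 5 (rotate_left(0, 4, k=4)): [E, A, G, F, D, B, C]
After 6 (swap(3, 0)): [F, A, G, E, D, B, C]
After 7 (reverse(4, 5)): [F, A, G, E, B, D, C]
After 8 (rotate_left(4, 6, k=2)): [F, A, G, E, C, B, D]
After 9 (reverse(4, 5)): [F, A, G, E, B, C, D]
After 10 (reverse(4, 5)): [F, A, G, E, C, B, D]

Answer: [F, A, G, E, C, B, D]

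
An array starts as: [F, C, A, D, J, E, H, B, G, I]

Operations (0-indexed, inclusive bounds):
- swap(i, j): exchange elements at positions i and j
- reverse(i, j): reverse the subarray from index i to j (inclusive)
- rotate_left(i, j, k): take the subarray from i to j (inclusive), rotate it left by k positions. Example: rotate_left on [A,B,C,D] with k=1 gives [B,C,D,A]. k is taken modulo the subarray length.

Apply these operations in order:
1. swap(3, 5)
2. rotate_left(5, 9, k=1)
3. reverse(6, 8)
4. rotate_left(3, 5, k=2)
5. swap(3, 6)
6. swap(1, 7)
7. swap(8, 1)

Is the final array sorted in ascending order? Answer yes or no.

Answer: no

Derivation:
After 1 (swap(3, 5)): [F, C, A, E, J, D, H, B, G, I]
After 2 (rotate_left(5, 9, k=1)): [F, C, A, E, J, H, B, G, I, D]
After 3 (reverse(6, 8)): [F, C, A, E, J, H, I, G, B, D]
After 4 (rotate_left(3, 5, k=2)): [F, C, A, H, E, J, I, G, B, D]
After 5 (swap(3, 6)): [F, C, A, I, E, J, H, G, B, D]
After 6 (swap(1, 7)): [F, G, A, I, E, J, H, C, B, D]
After 7 (swap(8, 1)): [F, B, A, I, E, J, H, C, G, D]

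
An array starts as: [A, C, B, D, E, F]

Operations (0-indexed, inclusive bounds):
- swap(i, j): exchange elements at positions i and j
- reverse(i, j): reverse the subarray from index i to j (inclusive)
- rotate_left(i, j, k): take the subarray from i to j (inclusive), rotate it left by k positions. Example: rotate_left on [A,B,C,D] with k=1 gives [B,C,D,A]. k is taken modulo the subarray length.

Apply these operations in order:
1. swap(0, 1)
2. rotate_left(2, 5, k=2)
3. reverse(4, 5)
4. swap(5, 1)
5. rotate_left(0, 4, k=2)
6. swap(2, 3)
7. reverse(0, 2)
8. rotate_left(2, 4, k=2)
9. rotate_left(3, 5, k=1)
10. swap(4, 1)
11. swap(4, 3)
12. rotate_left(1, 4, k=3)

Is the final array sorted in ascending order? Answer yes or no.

After 1 (swap(0, 1)): [C, A, B, D, E, F]
After 2 (rotate_left(2, 5, k=2)): [C, A, E, F, B, D]
After 3 (reverse(4, 5)): [C, A, E, F, D, B]
After 4 (swap(5, 1)): [C, B, E, F, D, A]
After 5 (rotate_left(0, 4, k=2)): [E, F, D, C, B, A]
After 6 (swap(2, 3)): [E, F, C, D, B, A]
After 7 (reverse(0, 2)): [C, F, E, D, B, A]
After 8 (rotate_left(2, 4, k=2)): [C, F, B, E, D, A]
After 9 (rotate_left(3, 5, k=1)): [C, F, B, D, A, E]
After 10 (swap(4, 1)): [C, A, B, D, F, E]
After 11 (swap(4, 3)): [C, A, B, F, D, E]
After 12 (rotate_left(1, 4, k=3)): [C, D, A, B, F, E]

Answer: no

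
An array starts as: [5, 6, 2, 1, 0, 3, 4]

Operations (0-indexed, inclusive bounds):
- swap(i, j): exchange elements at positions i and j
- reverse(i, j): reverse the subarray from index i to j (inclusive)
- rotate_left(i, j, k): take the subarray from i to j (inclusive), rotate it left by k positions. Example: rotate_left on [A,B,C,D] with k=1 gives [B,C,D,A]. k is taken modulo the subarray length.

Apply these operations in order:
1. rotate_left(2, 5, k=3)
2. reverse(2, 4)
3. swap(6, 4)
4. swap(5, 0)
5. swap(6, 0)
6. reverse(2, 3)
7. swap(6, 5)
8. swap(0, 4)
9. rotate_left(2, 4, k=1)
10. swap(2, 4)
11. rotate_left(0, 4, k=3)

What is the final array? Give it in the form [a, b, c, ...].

After 1 (rotate_left(2, 5, k=3)): [5, 6, 3, 2, 1, 0, 4]
After 2 (reverse(2, 4)): [5, 6, 1, 2, 3, 0, 4]
After 3 (swap(6, 4)): [5, 6, 1, 2, 4, 0, 3]
After 4 (swap(5, 0)): [0, 6, 1, 2, 4, 5, 3]
After 5 (swap(6, 0)): [3, 6, 1, 2, 4, 5, 0]
After 6 (reverse(2, 3)): [3, 6, 2, 1, 4, 5, 0]
After 7 (swap(6, 5)): [3, 6, 2, 1, 4, 0, 5]
After 8 (swap(0, 4)): [4, 6, 2, 1, 3, 0, 5]
After 9 (rotate_left(2, 4, k=1)): [4, 6, 1, 3, 2, 0, 5]
After 10 (swap(2, 4)): [4, 6, 2, 3, 1, 0, 5]
After 11 (rotate_left(0, 4, k=3)): [3, 1, 4, 6, 2, 0, 5]

Answer: [3, 1, 4, 6, 2, 0, 5]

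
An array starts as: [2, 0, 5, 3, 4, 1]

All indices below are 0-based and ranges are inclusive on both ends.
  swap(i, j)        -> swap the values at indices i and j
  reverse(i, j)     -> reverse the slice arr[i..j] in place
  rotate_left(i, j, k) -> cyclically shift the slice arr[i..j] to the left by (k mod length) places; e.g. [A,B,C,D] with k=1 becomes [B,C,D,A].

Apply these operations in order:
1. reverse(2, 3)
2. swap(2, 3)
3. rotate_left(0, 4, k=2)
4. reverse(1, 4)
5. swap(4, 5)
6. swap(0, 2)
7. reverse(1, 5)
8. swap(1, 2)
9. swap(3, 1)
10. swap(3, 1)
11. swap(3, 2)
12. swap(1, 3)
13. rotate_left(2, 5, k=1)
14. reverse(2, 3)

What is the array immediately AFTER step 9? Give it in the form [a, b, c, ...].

After 1 (reverse(2, 3)): [2, 0, 3, 5, 4, 1]
After 2 (swap(2, 3)): [2, 0, 5, 3, 4, 1]
After 3 (rotate_left(0, 4, k=2)): [5, 3, 4, 2, 0, 1]
After 4 (reverse(1, 4)): [5, 0, 2, 4, 3, 1]
After 5 (swap(4, 5)): [5, 0, 2, 4, 1, 3]
After 6 (swap(0, 2)): [2, 0, 5, 4, 1, 3]
After 7 (reverse(1, 5)): [2, 3, 1, 4, 5, 0]
After 8 (swap(1, 2)): [2, 1, 3, 4, 5, 0]
After 9 (swap(3, 1)): [2, 4, 3, 1, 5, 0]

Answer: [2, 4, 3, 1, 5, 0]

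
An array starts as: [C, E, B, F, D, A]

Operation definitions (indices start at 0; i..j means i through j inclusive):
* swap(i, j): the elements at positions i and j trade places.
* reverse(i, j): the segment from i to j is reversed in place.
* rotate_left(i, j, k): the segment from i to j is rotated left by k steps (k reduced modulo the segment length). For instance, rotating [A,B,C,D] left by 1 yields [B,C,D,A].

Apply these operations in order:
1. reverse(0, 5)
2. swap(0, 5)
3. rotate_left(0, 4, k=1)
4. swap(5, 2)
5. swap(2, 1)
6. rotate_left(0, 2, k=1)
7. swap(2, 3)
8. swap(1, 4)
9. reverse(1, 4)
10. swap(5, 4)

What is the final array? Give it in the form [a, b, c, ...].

Answer: [A, F, D, E, B, C]

Derivation:
After 1 (reverse(0, 5)): [A, D, F, B, E, C]
After 2 (swap(0, 5)): [C, D, F, B, E, A]
After 3 (rotate_left(0, 4, k=1)): [D, F, B, E, C, A]
After 4 (swap(5, 2)): [D, F, A, E, C, B]
After 5 (swap(2, 1)): [D, A, F, E, C, B]
After 6 (rotate_left(0, 2, k=1)): [A, F, D, E, C, B]
After 7 (swap(2, 3)): [A, F, E, D, C, B]
After 8 (swap(1, 4)): [A, C, E, D, F, B]
After 9 (reverse(1, 4)): [A, F, D, E, C, B]
After 10 (swap(5, 4)): [A, F, D, E, B, C]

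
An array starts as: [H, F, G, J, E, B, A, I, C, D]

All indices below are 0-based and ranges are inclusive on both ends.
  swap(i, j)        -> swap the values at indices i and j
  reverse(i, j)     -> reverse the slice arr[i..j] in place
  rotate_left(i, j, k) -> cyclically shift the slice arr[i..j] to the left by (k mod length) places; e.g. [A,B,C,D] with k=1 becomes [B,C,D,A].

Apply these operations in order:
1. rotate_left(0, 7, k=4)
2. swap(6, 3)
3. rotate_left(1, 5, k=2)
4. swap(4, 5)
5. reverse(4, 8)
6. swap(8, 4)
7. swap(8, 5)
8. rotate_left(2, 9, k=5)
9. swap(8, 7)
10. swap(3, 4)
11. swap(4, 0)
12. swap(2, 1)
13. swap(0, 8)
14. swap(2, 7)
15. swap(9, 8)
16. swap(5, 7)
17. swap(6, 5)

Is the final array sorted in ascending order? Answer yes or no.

After 1 (rotate_left(0, 7, k=4)): [E, B, A, I, H, F, G, J, C, D]
After 2 (swap(6, 3)): [E, B, A, G, H, F, I, J, C, D]
After 3 (rotate_left(1, 5, k=2)): [E, G, H, F, B, A, I, J, C, D]
After 4 (swap(4, 5)): [E, G, H, F, A, B, I, J, C, D]
After 5 (reverse(4, 8)): [E, G, H, F, C, J, I, B, A, D]
After 6 (swap(8, 4)): [E, G, H, F, A, J, I, B, C, D]
After 7 (swap(8, 5)): [E, G, H, F, A, C, I, B, J, D]
After 8 (rotate_left(2, 9, k=5)): [E, G, B, J, D, H, F, A, C, I]
After 9 (swap(8, 7)): [E, G, B, J, D, H, F, C, A, I]
After 10 (swap(3, 4)): [E, G, B, D, J, H, F, C, A, I]
After 11 (swap(4, 0)): [J, G, B, D, E, H, F, C, A, I]
After 12 (swap(2, 1)): [J, B, G, D, E, H, F, C, A, I]
After 13 (swap(0, 8)): [A, B, G, D, E, H, F, C, J, I]
After 14 (swap(2, 7)): [A, B, C, D, E, H, F, G, J, I]
After 15 (swap(9, 8)): [A, B, C, D, E, H, F, G, I, J]
After 16 (swap(5, 7)): [A, B, C, D, E, G, F, H, I, J]
After 17 (swap(6, 5)): [A, B, C, D, E, F, G, H, I, J]

Answer: yes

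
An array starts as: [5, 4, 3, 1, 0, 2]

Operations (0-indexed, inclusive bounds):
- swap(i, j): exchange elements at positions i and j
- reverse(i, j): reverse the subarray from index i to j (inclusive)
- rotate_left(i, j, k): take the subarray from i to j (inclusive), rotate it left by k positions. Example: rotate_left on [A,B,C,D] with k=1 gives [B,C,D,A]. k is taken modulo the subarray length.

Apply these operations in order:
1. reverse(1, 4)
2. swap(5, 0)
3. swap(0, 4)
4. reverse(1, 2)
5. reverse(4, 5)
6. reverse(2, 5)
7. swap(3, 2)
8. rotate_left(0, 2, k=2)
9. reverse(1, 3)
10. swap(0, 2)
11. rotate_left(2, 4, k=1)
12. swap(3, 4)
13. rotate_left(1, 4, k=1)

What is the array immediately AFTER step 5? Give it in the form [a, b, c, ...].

Answer: [4, 1, 0, 3, 5, 2]

Derivation:
After 1 (reverse(1, 4)): [5, 0, 1, 3, 4, 2]
After 2 (swap(5, 0)): [2, 0, 1, 3, 4, 5]
After 3 (swap(0, 4)): [4, 0, 1, 3, 2, 5]
After 4 (reverse(1, 2)): [4, 1, 0, 3, 2, 5]
After 5 (reverse(4, 5)): [4, 1, 0, 3, 5, 2]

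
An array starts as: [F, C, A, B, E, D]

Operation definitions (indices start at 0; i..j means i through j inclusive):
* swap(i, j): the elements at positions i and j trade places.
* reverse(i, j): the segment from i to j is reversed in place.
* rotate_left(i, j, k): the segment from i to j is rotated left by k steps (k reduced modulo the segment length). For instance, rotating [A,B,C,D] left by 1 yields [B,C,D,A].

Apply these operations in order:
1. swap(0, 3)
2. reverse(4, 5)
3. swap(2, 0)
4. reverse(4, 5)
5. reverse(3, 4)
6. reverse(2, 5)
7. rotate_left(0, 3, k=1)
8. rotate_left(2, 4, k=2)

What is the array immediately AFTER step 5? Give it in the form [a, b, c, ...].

Answer: [A, C, B, E, F, D]

Derivation:
After 1 (swap(0, 3)): [B, C, A, F, E, D]
After 2 (reverse(4, 5)): [B, C, A, F, D, E]
After 3 (swap(2, 0)): [A, C, B, F, D, E]
After 4 (reverse(4, 5)): [A, C, B, F, E, D]
After 5 (reverse(3, 4)): [A, C, B, E, F, D]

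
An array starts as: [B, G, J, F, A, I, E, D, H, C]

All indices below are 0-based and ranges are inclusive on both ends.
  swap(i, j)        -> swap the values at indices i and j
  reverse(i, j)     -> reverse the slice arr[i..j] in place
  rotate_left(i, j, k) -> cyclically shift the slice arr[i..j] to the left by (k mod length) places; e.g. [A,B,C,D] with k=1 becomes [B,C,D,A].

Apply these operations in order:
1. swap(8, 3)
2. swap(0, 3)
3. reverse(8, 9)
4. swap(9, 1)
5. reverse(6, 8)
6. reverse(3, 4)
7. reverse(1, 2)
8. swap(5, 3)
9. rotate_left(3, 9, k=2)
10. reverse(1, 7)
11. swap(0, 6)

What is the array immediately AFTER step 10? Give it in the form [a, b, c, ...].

Answer: [H, G, E, D, C, A, F, J, I, B]

Derivation:
After 1 (swap(8, 3)): [B, G, J, H, A, I, E, D, F, C]
After 2 (swap(0, 3)): [H, G, J, B, A, I, E, D, F, C]
After 3 (reverse(8, 9)): [H, G, J, B, A, I, E, D, C, F]
After 4 (swap(9, 1)): [H, F, J, B, A, I, E, D, C, G]
After 5 (reverse(6, 8)): [H, F, J, B, A, I, C, D, E, G]
After 6 (reverse(3, 4)): [H, F, J, A, B, I, C, D, E, G]
After 7 (reverse(1, 2)): [H, J, F, A, B, I, C, D, E, G]
After 8 (swap(5, 3)): [H, J, F, I, B, A, C, D, E, G]
After 9 (rotate_left(3, 9, k=2)): [H, J, F, A, C, D, E, G, I, B]
After 10 (reverse(1, 7)): [H, G, E, D, C, A, F, J, I, B]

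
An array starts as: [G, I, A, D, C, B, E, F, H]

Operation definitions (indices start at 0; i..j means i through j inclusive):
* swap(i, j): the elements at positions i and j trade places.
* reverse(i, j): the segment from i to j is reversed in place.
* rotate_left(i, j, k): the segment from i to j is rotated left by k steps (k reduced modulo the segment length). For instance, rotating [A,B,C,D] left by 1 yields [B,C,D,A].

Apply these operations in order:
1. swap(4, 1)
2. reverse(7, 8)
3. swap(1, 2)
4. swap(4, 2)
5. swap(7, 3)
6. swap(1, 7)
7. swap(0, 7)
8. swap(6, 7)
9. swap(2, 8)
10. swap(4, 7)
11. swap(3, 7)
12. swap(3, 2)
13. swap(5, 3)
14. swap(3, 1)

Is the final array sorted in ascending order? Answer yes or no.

Answer: yes

Derivation:
After 1 (swap(4, 1)): [G, C, A, D, I, B, E, F, H]
After 2 (reverse(7, 8)): [G, C, A, D, I, B, E, H, F]
After 3 (swap(1, 2)): [G, A, C, D, I, B, E, H, F]
After 4 (swap(4, 2)): [G, A, I, D, C, B, E, H, F]
After 5 (swap(7, 3)): [G, A, I, H, C, B, E, D, F]
After 6 (swap(1, 7)): [G, D, I, H, C, B, E, A, F]
After 7 (swap(0, 7)): [A, D, I, H, C, B, E, G, F]
After 8 (swap(6, 7)): [A, D, I, H, C, B, G, E, F]
After 9 (swap(2, 8)): [A, D, F, H, C, B, G, E, I]
After 10 (swap(4, 7)): [A, D, F, H, E, B, G, C, I]
After 11 (swap(3, 7)): [A, D, F, C, E, B, G, H, I]
After 12 (swap(3, 2)): [A, D, C, F, E, B, G, H, I]
After 13 (swap(5, 3)): [A, D, C, B, E, F, G, H, I]
After 14 (swap(3, 1)): [A, B, C, D, E, F, G, H, I]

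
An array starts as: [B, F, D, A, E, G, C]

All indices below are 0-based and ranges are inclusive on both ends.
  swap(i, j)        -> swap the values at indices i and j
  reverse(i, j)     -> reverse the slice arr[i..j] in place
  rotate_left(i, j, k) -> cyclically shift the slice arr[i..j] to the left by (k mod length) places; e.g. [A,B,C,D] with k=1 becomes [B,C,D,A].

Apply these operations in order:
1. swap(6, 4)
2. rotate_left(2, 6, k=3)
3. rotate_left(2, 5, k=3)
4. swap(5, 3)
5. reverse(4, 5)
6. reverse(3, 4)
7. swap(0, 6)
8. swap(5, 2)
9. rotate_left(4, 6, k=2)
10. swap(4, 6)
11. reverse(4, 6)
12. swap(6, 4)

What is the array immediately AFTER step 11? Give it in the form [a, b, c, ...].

After 1 (swap(6, 4)): [B, F, D, A, C, G, E]
After 2 (rotate_left(2, 6, k=3)): [B, F, G, E, D, A, C]
After 3 (rotate_left(2, 5, k=3)): [B, F, A, G, E, D, C]
After 4 (swap(5, 3)): [B, F, A, D, E, G, C]
After 5 (reverse(4, 5)): [B, F, A, D, G, E, C]
After 6 (reverse(3, 4)): [B, F, A, G, D, E, C]
After 7 (swap(0, 6)): [C, F, A, G, D, E, B]
After 8 (swap(5, 2)): [C, F, E, G, D, A, B]
After 9 (rotate_left(4, 6, k=2)): [C, F, E, G, B, D, A]
After 10 (swap(4, 6)): [C, F, E, G, A, D, B]
After 11 (reverse(4, 6)): [C, F, E, G, B, D, A]

Answer: [C, F, E, G, B, D, A]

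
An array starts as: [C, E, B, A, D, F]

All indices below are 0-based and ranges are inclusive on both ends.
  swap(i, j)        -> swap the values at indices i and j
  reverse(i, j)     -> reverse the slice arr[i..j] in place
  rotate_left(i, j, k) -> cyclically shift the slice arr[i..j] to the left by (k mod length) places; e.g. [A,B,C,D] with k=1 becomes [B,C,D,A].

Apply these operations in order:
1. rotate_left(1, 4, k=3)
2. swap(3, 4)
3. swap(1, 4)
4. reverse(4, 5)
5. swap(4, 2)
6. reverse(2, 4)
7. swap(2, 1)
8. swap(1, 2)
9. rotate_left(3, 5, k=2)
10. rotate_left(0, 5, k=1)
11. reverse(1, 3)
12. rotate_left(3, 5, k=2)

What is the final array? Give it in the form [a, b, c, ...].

Answer: [B, A, D, C, E, F]

Derivation:
After 1 (rotate_left(1, 4, k=3)): [C, D, E, B, A, F]
After 2 (swap(3, 4)): [C, D, E, A, B, F]
After 3 (swap(1, 4)): [C, B, E, A, D, F]
After 4 (reverse(4, 5)): [C, B, E, A, F, D]
After 5 (swap(4, 2)): [C, B, F, A, E, D]
After 6 (reverse(2, 4)): [C, B, E, A, F, D]
After 7 (swap(2, 1)): [C, E, B, A, F, D]
After 8 (swap(1, 2)): [C, B, E, A, F, D]
After 9 (rotate_left(3, 5, k=2)): [C, B, E, D, A, F]
After 10 (rotate_left(0, 5, k=1)): [B, E, D, A, F, C]
After 11 (reverse(1, 3)): [B, A, D, E, F, C]
After 12 (rotate_left(3, 5, k=2)): [B, A, D, C, E, F]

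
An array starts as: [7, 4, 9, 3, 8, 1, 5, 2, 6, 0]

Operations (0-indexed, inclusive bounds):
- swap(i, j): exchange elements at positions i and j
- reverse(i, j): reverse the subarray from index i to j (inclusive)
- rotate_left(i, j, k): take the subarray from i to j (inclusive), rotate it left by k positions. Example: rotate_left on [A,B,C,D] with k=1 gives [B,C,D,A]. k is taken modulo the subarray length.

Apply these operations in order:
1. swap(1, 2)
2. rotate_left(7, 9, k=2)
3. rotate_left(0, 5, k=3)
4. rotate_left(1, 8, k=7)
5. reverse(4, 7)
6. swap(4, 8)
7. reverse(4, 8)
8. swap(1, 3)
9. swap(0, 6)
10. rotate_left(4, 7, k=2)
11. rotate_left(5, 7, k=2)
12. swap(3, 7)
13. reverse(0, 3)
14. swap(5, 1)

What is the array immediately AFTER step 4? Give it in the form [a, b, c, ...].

After 1 (swap(1, 2)): [7, 9, 4, 3, 8, 1, 5, 2, 6, 0]
After 2 (rotate_left(7, 9, k=2)): [7, 9, 4, 3, 8, 1, 5, 0, 2, 6]
After 3 (rotate_left(0, 5, k=3)): [3, 8, 1, 7, 9, 4, 5, 0, 2, 6]
After 4 (rotate_left(1, 8, k=7)): [3, 2, 8, 1, 7, 9, 4, 5, 0, 6]

Answer: [3, 2, 8, 1, 7, 9, 4, 5, 0, 6]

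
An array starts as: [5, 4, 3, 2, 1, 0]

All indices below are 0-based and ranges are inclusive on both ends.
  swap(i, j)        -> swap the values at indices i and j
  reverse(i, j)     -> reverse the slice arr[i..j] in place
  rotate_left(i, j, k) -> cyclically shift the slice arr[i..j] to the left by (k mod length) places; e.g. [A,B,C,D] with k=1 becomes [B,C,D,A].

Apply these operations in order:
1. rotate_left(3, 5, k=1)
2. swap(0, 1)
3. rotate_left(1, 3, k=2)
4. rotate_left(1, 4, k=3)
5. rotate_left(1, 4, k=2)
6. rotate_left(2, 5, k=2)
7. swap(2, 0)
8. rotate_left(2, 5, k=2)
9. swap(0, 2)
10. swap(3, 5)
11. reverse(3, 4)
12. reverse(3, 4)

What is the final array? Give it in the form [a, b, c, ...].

After 1 (rotate_left(3, 5, k=1)): [5, 4, 3, 1, 0, 2]
After 2 (swap(0, 1)): [4, 5, 3, 1, 0, 2]
After 3 (rotate_left(1, 3, k=2)): [4, 1, 5, 3, 0, 2]
After 4 (rotate_left(1, 4, k=3)): [4, 0, 1, 5, 3, 2]
After 5 (rotate_left(1, 4, k=2)): [4, 5, 3, 0, 1, 2]
After 6 (rotate_left(2, 5, k=2)): [4, 5, 1, 2, 3, 0]
After 7 (swap(2, 0)): [1, 5, 4, 2, 3, 0]
After 8 (rotate_left(2, 5, k=2)): [1, 5, 3, 0, 4, 2]
After 9 (swap(0, 2)): [3, 5, 1, 0, 4, 2]
After 10 (swap(3, 5)): [3, 5, 1, 2, 4, 0]
After 11 (reverse(3, 4)): [3, 5, 1, 4, 2, 0]
After 12 (reverse(3, 4)): [3, 5, 1, 2, 4, 0]

Answer: [3, 5, 1, 2, 4, 0]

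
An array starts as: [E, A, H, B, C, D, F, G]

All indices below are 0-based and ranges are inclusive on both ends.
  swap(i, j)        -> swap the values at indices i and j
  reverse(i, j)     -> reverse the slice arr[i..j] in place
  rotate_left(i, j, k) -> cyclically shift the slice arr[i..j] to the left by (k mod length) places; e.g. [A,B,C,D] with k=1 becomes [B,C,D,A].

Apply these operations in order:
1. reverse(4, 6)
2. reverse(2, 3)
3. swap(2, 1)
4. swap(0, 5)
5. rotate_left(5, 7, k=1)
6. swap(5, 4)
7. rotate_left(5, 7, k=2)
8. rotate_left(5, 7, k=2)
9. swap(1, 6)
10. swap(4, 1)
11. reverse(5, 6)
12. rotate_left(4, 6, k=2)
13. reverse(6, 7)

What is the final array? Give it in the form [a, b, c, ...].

After 1 (reverse(4, 6)): [E, A, H, B, F, D, C, G]
After 2 (reverse(2, 3)): [E, A, B, H, F, D, C, G]
After 3 (swap(2, 1)): [E, B, A, H, F, D, C, G]
After 4 (swap(0, 5)): [D, B, A, H, F, E, C, G]
After 5 (rotate_left(5, 7, k=1)): [D, B, A, H, F, C, G, E]
After 6 (swap(5, 4)): [D, B, A, H, C, F, G, E]
After 7 (rotate_left(5, 7, k=2)): [D, B, A, H, C, E, F, G]
After 8 (rotate_left(5, 7, k=2)): [D, B, A, H, C, G, E, F]
After 9 (swap(1, 6)): [D, E, A, H, C, G, B, F]
After 10 (swap(4, 1)): [D, C, A, H, E, G, B, F]
After 11 (reverse(5, 6)): [D, C, A, H, E, B, G, F]
After 12 (rotate_left(4, 6, k=2)): [D, C, A, H, G, E, B, F]
After 13 (reverse(6, 7)): [D, C, A, H, G, E, F, B]

Answer: [D, C, A, H, G, E, F, B]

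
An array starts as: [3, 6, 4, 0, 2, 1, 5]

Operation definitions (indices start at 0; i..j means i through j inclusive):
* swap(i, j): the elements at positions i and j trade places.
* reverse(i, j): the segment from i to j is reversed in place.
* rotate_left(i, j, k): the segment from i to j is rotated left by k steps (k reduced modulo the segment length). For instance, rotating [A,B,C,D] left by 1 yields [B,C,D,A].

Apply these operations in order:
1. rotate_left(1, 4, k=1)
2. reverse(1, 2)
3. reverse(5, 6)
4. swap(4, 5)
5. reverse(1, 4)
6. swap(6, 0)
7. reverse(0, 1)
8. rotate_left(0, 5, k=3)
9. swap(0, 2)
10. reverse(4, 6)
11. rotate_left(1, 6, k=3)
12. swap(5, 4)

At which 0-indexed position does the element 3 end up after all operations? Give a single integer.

Answer: 1

Derivation:
After 1 (rotate_left(1, 4, k=1)): [3, 4, 0, 2, 6, 1, 5]
After 2 (reverse(1, 2)): [3, 0, 4, 2, 6, 1, 5]
After 3 (reverse(5, 6)): [3, 0, 4, 2, 6, 5, 1]
After 4 (swap(4, 5)): [3, 0, 4, 2, 5, 6, 1]
After 5 (reverse(1, 4)): [3, 5, 2, 4, 0, 6, 1]
After 6 (swap(6, 0)): [1, 5, 2, 4, 0, 6, 3]
After 7 (reverse(0, 1)): [5, 1, 2, 4, 0, 6, 3]
After 8 (rotate_left(0, 5, k=3)): [4, 0, 6, 5, 1, 2, 3]
After 9 (swap(0, 2)): [6, 0, 4, 5, 1, 2, 3]
After 10 (reverse(4, 6)): [6, 0, 4, 5, 3, 2, 1]
After 11 (rotate_left(1, 6, k=3)): [6, 3, 2, 1, 0, 4, 5]
After 12 (swap(5, 4)): [6, 3, 2, 1, 4, 0, 5]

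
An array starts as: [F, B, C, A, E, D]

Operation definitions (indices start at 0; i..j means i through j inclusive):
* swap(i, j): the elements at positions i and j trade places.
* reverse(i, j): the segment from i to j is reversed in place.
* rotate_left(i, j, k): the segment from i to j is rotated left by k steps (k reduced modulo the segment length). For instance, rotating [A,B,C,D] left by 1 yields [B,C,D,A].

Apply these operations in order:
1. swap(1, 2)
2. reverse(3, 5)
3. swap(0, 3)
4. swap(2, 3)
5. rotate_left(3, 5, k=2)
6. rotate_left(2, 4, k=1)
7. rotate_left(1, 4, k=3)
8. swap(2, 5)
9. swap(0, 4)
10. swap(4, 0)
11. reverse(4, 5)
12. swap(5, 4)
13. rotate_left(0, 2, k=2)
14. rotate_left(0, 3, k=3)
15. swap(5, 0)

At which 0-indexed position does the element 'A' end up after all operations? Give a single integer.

Answer: 5

Derivation:
After 1 (swap(1, 2)): [F, C, B, A, E, D]
After 2 (reverse(3, 5)): [F, C, B, D, E, A]
After 3 (swap(0, 3)): [D, C, B, F, E, A]
After 4 (swap(2, 3)): [D, C, F, B, E, A]
After 5 (rotate_left(3, 5, k=2)): [D, C, F, A, B, E]
After 6 (rotate_left(2, 4, k=1)): [D, C, A, B, F, E]
After 7 (rotate_left(1, 4, k=3)): [D, F, C, A, B, E]
After 8 (swap(2, 5)): [D, F, E, A, B, C]
After 9 (swap(0, 4)): [B, F, E, A, D, C]
After 10 (swap(4, 0)): [D, F, E, A, B, C]
After 11 (reverse(4, 5)): [D, F, E, A, C, B]
After 12 (swap(5, 4)): [D, F, E, A, B, C]
After 13 (rotate_left(0, 2, k=2)): [E, D, F, A, B, C]
After 14 (rotate_left(0, 3, k=3)): [A, E, D, F, B, C]
After 15 (swap(5, 0)): [C, E, D, F, B, A]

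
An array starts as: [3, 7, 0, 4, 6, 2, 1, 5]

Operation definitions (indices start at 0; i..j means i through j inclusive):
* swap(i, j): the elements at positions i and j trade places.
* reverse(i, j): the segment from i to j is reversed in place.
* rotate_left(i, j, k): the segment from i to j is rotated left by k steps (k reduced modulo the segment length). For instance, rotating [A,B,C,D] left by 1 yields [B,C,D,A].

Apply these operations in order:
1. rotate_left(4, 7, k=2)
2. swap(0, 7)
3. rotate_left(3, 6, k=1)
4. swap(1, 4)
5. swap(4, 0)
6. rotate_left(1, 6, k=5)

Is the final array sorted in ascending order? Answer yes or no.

Answer: no

Derivation:
After 1 (rotate_left(4, 7, k=2)): [3, 7, 0, 4, 1, 5, 6, 2]
After 2 (swap(0, 7)): [2, 7, 0, 4, 1, 5, 6, 3]
After 3 (rotate_left(3, 6, k=1)): [2, 7, 0, 1, 5, 6, 4, 3]
After 4 (swap(1, 4)): [2, 5, 0, 1, 7, 6, 4, 3]
After 5 (swap(4, 0)): [7, 5, 0, 1, 2, 6, 4, 3]
After 6 (rotate_left(1, 6, k=5)): [7, 4, 5, 0, 1, 2, 6, 3]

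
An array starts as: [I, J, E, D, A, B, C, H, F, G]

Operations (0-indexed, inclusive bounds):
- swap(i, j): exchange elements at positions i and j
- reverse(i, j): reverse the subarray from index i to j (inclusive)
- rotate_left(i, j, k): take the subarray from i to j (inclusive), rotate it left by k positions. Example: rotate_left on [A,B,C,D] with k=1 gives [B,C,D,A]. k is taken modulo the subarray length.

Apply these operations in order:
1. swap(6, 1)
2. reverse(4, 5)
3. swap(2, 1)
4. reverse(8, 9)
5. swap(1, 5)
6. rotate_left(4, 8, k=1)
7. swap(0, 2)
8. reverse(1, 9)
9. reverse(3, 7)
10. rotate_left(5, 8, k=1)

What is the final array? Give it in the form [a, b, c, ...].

Answer: [C, F, B, D, E, H, G, I, J, A]

Derivation:
After 1 (swap(6, 1)): [I, C, E, D, A, B, J, H, F, G]
After 2 (reverse(4, 5)): [I, C, E, D, B, A, J, H, F, G]
After 3 (swap(2, 1)): [I, E, C, D, B, A, J, H, F, G]
After 4 (reverse(8, 9)): [I, E, C, D, B, A, J, H, G, F]
After 5 (swap(1, 5)): [I, A, C, D, B, E, J, H, G, F]
After 6 (rotate_left(4, 8, k=1)): [I, A, C, D, E, J, H, G, B, F]
After 7 (swap(0, 2)): [C, A, I, D, E, J, H, G, B, F]
After 8 (reverse(1, 9)): [C, F, B, G, H, J, E, D, I, A]
After 9 (reverse(3, 7)): [C, F, B, D, E, J, H, G, I, A]
After 10 (rotate_left(5, 8, k=1)): [C, F, B, D, E, H, G, I, J, A]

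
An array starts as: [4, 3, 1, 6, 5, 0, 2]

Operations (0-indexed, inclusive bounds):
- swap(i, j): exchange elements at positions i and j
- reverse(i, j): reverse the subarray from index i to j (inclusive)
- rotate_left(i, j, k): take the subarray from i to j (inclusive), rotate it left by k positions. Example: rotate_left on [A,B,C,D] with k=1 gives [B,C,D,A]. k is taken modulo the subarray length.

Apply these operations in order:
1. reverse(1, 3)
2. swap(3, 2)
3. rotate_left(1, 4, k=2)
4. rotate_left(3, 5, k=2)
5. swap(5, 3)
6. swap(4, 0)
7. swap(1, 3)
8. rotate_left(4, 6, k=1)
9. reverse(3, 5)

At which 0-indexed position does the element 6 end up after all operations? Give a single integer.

Answer: 0

Derivation:
After 1 (reverse(1, 3)): [4, 6, 1, 3, 5, 0, 2]
After 2 (swap(3, 2)): [4, 6, 3, 1, 5, 0, 2]
After 3 (rotate_left(1, 4, k=2)): [4, 1, 5, 6, 3, 0, 2]
After 4 (rotate_left(3, 5, k=2)): [4, 1, 5, 0, 6, 3, 2]
After 5 (swap(5, 3)): [4, 1, 5, 3, 6, 0, 2]
After 6 (swap(4, 0)): [6, 1, 5, 3, 4, 0, 2]
After 7 (swap(1, 3)): [6, 3, 5, 1, 4, 0, 2]
After 8 (rotate_left(4, 6, k=1)): [6, 3, 5, 1, 0, 2, 4]
After 9 (reverse(3, 5)): [6, 3, 5, 2, 0, 1, 4]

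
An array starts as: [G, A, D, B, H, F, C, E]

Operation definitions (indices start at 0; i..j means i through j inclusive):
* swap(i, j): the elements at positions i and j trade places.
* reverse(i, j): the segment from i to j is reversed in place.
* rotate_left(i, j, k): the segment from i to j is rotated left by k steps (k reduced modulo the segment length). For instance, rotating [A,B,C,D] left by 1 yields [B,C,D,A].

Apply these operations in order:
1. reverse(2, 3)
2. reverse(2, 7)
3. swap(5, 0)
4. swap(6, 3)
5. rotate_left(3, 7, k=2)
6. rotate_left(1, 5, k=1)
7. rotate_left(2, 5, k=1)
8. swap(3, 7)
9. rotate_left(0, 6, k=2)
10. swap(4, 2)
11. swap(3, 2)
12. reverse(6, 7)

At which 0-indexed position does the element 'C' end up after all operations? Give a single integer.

After 1 (reverse(2, 3)): [G, A, B, D, H, F, C, E]
After 2 (reverse(2, 7)): [G, A, E, C, F, H, D, B]
After 3 (swap(5, 0)): [H, A, E, C, F, G, D, B]
After 4 (swap(6, 3)): [H, A, E, D, F, G, C, B]
After 5 (rotate_left(3, 7, k=2)): [H, A, E, G, C, B, D, F]
After 6 (rotate_left(1, 5, k=1)): [H, E, G, C, B, A, D, F]
After 7 (rotate_left(2, 5, k=1)): [H, E, C, B, A, G, D, F]
After 8 (swap(3, 7)): [H, E, C, F, A, G, D, B]
After 9 (rotate_left(0, 6, k=2)): [C, F, A, G, D, H, E, B]
After 10 (swap(4, 2)): [C, F, D, G, A, H, E, B]
After 11 (swap(3, 2)): [C, F, G, D, A, H, E, B]
After 12 (reverse(6, 7)): [C, F, G, D, A, H, B, E]

Answer: 0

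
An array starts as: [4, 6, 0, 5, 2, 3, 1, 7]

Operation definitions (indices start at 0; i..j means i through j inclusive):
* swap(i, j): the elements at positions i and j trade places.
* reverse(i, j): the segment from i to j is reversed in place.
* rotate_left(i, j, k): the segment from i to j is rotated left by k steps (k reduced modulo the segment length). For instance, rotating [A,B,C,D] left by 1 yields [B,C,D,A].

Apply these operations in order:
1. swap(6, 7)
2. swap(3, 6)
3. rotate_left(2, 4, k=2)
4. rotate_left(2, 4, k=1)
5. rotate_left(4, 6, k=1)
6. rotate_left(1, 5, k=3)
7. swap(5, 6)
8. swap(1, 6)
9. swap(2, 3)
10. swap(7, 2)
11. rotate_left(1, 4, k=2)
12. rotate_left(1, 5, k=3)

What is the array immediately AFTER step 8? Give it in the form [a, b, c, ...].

Answer: [4, 7, 5, 6, 0, 2, 3, 1]

Derivation:
After 1 (swap(6, 7)): [4, 6, 0, 5, 2, 3, 7, 1]
After 2 (swap(3, 6)): [4, 6, 0, 7, 2, 3, 5, 1]
After 3 (rotate_left(2, 4, k=2)): [4, 6, 2, 0, 7, 3, 5, 1]
After 4 (rotate_left(2, 4, k=1)): [4, 6, 0, 7, 2, 3, 5, 1]
After 5 (rotate_left(4, 6, k=1)): [4, 6, 0, 7, 3, 5, 2, 1]
After 6 (rotate_left(1, 5, k=3)): [4, 3, 5, 6, 0, 7, 2, 1]
After 7 (swap(5, 6)): [4, 3, 5, 6, 0, 2, 7, 1]
After 8 (swap(1, 6)): [4, 7, 5, 6, 0, 2, 3, 1]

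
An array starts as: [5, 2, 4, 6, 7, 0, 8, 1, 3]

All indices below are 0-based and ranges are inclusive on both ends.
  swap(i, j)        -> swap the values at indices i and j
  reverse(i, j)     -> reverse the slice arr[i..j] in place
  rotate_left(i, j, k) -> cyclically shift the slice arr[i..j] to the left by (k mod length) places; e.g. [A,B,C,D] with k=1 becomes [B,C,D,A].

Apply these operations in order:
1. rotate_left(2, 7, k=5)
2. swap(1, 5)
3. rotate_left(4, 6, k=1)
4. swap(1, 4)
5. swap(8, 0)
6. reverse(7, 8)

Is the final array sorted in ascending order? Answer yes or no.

After 1 (rotate_left(2, 7, k=5)): [5, 2, 1, 4, 6, 7, 0, 8, 3]
After 2 (swap(1, 5)): [5, 7, 1, 4, 6, 2, 0, 8, 3]
After 3 (rotate_left(4, 6, k=1)): [5, 7, 1, 4, 2, 0, 6, 8, 3]
After 4 (swap(1, 4)): [5, 2, 1, 4, 7, 0, 6, 8, 3]
After 5 (swap(8, 0)): [3, 2, 1, 4, 7, 0, 6, 8, 5]
After 6 (reverse(7, 8)): [3, 2, 1, 4, 7, 0, 6, 5, 8]

Answer: no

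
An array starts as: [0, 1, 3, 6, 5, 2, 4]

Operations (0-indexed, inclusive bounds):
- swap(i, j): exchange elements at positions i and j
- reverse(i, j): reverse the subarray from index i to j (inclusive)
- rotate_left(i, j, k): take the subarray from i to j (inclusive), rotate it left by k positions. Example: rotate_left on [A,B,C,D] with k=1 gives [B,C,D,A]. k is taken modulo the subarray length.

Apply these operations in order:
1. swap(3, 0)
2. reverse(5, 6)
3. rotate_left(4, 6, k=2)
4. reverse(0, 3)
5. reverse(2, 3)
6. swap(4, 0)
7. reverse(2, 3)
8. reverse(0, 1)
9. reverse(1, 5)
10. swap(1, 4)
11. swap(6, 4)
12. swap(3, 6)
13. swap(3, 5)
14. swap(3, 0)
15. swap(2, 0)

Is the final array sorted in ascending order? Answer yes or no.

After 1 (swap(3, 0)): [6, 1, 3, 0, 5, 2, 4]
After 2 (reverse(5, 6)): [6, 1, 3, 0, 5, 4, 2]
After 3 (rotate_left(4, 6, k=2)): [6, 1, 3, 0, 2, 5, 4]
After 4 (reverse(0, 3)): [0, 3, 1, 6, 2, 5, 4]
After 5 (reverse(2, 3)): [0, 3, 6, 1, 2, 5, 4]
After 6 (swap(4, 0)): [2, 3, 6, 1, 0, 5, 4]
After 7 (reverse(2, 3)): [2, 3, 1, 6, 0, 5, 4]
After 8 (reverse(0, 1)): [3, 2, 1, 6, 0, 5, 4]
After 9 (reverse(1, 5)): [3, 5, 0, 6, 1, 2, 4]
After 10 (swap(1, 4)): [3, 1, 0, 6, 5, 2, 4]
After 11 (swap(6, 4)): [3, 1, 0, 6, 4, 2, 5]
After 12 (swap(3, 6)): [3, 1, 0, 5, 4, 2, 6]
After 13 (swap(3, 5)): [3, 1, 0, 2, 4, 5, 6]
After 14 (swap(3, 0)): [2, 1, 0, 3, 4, 5, 6]
After 15 (swap(2, 0)): [0, 1, 2, 3, 4, 5, 6]

Answer: yes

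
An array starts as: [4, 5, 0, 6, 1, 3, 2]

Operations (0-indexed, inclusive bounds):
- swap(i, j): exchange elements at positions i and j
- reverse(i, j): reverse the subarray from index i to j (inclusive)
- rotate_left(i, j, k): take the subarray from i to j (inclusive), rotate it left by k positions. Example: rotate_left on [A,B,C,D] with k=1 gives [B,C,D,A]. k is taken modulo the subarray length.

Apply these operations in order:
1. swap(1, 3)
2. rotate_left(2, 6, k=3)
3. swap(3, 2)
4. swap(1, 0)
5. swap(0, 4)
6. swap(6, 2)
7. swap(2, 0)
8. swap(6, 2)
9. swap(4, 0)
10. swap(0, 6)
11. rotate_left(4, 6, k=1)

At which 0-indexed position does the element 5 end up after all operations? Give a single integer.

Answer: 4

Derivation:
After 1 (swap(1, 3)): [4, 6, 0, 5, 1, 3, 2]
After 2 (rotate_left(2, 6, k=3)): [4, 6, 3, 2, 0, 5, 1]
After 3 (swap(3, 2)): [4, 6, 2, 3, 0, 5, 1]
After 4 (swap(1, 0)): [6, 4, 2, 3, 0, 5, 1]
After 5 (swap(0, 4)): [0, 4, 2, 3, 6, 5, 1]
After 6 (swap(6, 2)): [0, 4, 1, 3, 6, 5, 2]
After 7 (swap(2, 0)): [1, 4, 0, 3, 6, 5, 2]
After 8 (swap(6, 2)): [1, 4, 2, 3, 6, 5, 0]
After 9 (swap(4, 0)): [6, 4, 2, 3, 1, 5, 0]
After 10 (swap(0, 6)): [0, 4, 2, 3, 1, 5, 6]
After 11 (rotate_left(4, 6, k=1)): [0, 4, 2, 3, 5, 6, 1]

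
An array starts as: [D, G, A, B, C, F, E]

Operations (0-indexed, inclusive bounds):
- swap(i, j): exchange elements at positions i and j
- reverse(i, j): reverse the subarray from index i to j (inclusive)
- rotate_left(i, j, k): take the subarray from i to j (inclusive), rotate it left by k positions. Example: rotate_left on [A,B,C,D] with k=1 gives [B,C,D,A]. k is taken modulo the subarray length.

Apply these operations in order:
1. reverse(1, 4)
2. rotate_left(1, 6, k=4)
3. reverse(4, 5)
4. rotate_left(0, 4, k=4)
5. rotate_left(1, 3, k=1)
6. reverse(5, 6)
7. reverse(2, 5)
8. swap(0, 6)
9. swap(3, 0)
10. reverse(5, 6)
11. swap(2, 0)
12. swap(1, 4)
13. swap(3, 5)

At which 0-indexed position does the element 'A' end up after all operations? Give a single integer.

Answer: 3

Derivation:
After 1 (reverse(1, 4)): [D, C, B, A, G, F, E]
After 2 (rotate_left(1, 6, k=4)): [D, F, E, C, B, A, G]
After 3 (reverse(4, 5)): [D, F, E, C, A, B, G]
After 4 (rotate_left(0, 4, k=4)): [A, D, F, E, C, B, G]
After 5 (rotate_left(1, 3, k=1)): [A, F, E, D, C, B, G]
After 6 (reverse(5, 6)): [A, F, E, D, C, G, B]
After 7 (reverse(2, 5)): [A, F, G, C, D, E, B]
After 8 (swap(0, 6)): [B, F, G, C, D, E, A]
After 9 (swap(3, 0)): [C, F, G, B, D, E, A]
After 10 (reverse(5, 6)): [C, F, G, B, D, A, E]
After 11 (swap(2, 0)): [G, F, C, B, D, A, E]
After 12 (swap(1, 4)): [G, D, C, B, F, A, E]
After 13 (swap(3, 5)): [G, D, C, A, F, B, E]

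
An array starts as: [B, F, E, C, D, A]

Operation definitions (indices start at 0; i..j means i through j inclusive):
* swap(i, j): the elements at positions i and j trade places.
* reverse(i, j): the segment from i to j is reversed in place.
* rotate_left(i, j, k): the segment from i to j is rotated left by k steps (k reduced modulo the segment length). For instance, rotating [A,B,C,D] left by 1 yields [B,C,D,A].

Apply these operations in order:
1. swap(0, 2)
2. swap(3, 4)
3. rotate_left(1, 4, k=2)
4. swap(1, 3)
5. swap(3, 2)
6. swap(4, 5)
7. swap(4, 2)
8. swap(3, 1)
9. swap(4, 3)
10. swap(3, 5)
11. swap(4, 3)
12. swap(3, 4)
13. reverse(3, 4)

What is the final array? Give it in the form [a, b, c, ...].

Answer: [E, C, A, F, B, D]

Derivation:
After 1 (swap(0, 2)): [E, F, B, C, D, A]
After 2 (swap(3, 4)): [E, F, B, D, C, A]
After 3 (rotate_left(1, 4, k=2)): [E, D, C, F, B, A]
After 4 (swap(1, 3)): [E, F, C, D, B, A]
After 5 (swap(3, 2)): [E, F, D, C, B, A]
After 6 (swap(4, 5)): [E, F, D, C, A, B]
After 7 (swap(4, 2)): [E, F, A, C, D, B]
After 8 (swap(3, 1)): [E, C, A, F, D, B]
After 9 (swap(4, 3)): [E, C, A, D, F, B]
After 10 (swap(3, 5)): [E, C, A, B, F, D]
After 11 (swap(4, 3)): [E, C, A, F, B, D]
After 12 (swap(3, 4)): [E, C, A, B, F, D]
After 13 (reverse(3, 4)): [E, C, A, F, B, D]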